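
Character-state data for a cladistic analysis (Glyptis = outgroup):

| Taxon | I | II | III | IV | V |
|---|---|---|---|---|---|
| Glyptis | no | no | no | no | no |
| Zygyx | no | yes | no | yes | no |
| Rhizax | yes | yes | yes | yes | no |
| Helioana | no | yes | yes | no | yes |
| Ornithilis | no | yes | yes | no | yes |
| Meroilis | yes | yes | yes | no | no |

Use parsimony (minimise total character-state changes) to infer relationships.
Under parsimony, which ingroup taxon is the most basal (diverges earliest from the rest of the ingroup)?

Zygyx

The outgroup has state 'no' for every character, so 'yes' is the derived state throughout.
I (derived state 'yes') is shared by Meroilis and Rhizax — a synapomorphy uniting that clade.
II (derived state 'yes') is shared by all ingroup taxa — unites the whole ingroup.
Only Helioana, Meroilis, Ornithilis, and Rhizax show the derived state 'yes' for III, supporting them as a clade.
IV groups Rhizax and Zygyx, which is incompatible with the clades supported by the remaining characters; treating it as convergent (homoplasy) costs fewer steps than any alternative tree.
V (derived state 'yes') is shared by Helioana and Ornithilis — a synapomorphy uniting that clade.
Most parsimonious ingroup topology: (Zygyx,((Rhizax,Meroilis),(Helioana,Ornithilis))).
Zygyx is sister to the clade containing all other ingroup taxa, so it is the earliest-diverging (most basal) ingroup lineage.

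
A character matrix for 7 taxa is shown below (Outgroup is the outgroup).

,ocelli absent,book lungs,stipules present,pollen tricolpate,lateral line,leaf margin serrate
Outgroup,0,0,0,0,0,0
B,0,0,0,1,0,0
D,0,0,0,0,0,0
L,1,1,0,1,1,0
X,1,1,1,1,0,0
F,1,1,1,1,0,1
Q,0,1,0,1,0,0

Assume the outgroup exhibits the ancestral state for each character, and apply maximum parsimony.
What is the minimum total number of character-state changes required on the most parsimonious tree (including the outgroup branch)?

The outgroup has state '0' for every character, so '1' is the derived state throughout.
Only F, L, and X show the derived state '1' for ocelli absent, supporting them as a clade.
book lungs (derived state '1') is shared by F, L, Q, and X — a synapomorphy uniting that clade.
stipules present: derived state '1' in F and X only — synapomorphy for {F, X}.
pollen tricolpate (derived state '1') is shared by B, F, L, Q, and X — a synapomorphy uniting that clade.
lateral line (derived state '1') is unique to L (autapomorphy; uninformative for grouping).
leaf margin serrate (derived state '1') is unique to F (autapomorphy; uninformative for grouping).
Most parsimonious ingroup topology: ((B,((L,(X,F)),Q)),D).
Changes per character on this tree: ocelli absent: 1; book lungs: 1; stipules present: 1; pollen tricolpate: 1; lateral line: 1; leaf margin serrate: 1.
Total = 6.

6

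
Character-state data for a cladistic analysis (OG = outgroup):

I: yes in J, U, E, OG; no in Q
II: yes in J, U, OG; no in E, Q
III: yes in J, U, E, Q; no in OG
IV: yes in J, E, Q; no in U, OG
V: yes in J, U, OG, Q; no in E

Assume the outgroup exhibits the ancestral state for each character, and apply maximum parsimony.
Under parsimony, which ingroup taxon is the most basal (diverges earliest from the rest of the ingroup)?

U

Character polarity is set by the outgroup: the derived state is whichever differs from the outgroup's state, so for I, II, V the derived state is 'no', and for the remaining characters it is 'yes'.
I (derived state 'no') is unique to Q (autapomorphy; uninformative for grouping).
II: derived state 'no' in E and Q only — synapomorphy for {E, Q}.
III (derived state 'yes') is shared by all ingroup taxa — unites the whole ingroup.
IV: derived state 'yes' in E, J, and Q only — synapomorphy for {E, J, Q}.
V: derived state 'no' in E only — an autapomorphy, so it tells us nothing about relationships among taxa.
Most parsimonious ingroup topology: (((Q,E),J),U).
U is sister to the clade containing all other ingroup taxa, so it is the earliest-diverging (most basal) ingroup lineage.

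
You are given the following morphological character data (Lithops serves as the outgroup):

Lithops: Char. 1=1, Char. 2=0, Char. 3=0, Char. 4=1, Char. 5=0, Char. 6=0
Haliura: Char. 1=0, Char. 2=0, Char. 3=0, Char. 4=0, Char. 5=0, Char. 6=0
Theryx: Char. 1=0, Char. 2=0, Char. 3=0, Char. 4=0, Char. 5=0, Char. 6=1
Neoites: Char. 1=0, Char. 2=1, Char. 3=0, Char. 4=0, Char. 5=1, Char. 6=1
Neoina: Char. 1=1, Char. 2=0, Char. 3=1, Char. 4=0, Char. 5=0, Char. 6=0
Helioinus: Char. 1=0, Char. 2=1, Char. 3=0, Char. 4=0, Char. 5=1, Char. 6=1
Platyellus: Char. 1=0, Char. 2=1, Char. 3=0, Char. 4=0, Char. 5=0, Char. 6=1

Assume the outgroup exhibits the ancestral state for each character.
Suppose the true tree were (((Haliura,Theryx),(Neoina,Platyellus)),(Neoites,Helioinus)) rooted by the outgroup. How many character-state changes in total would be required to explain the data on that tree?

10

Map each character onto (((Haliura,Theryx),(Neoina,Platyellus)),(Neoites,Helioinus)) (rooted by Lithops) and count the minimum state changes it requires (Fitch parsimony):
Char. 1: 2; Char. 2: 2; Char. 3: 1; Char. 4: 1; Char. 5: 1; Char. 6: 3.
Total tree length = 10.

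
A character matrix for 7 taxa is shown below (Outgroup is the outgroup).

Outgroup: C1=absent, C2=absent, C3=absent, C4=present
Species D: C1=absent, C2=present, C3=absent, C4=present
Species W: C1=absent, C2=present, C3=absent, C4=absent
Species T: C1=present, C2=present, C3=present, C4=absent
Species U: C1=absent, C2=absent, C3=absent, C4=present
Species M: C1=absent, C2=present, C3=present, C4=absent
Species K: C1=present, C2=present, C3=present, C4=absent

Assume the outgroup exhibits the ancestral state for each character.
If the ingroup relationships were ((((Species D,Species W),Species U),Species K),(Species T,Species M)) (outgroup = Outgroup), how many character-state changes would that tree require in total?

Map each character onto ((((Species D,Species W),Species U),Species K),(Species T,Species M)) (rooted by Outgroup) and count the minimum state changes it requires (Fitch parsimony):
C1: 2; C2: 2; C3: 2; C4: 3.
Total tree length = 9.

9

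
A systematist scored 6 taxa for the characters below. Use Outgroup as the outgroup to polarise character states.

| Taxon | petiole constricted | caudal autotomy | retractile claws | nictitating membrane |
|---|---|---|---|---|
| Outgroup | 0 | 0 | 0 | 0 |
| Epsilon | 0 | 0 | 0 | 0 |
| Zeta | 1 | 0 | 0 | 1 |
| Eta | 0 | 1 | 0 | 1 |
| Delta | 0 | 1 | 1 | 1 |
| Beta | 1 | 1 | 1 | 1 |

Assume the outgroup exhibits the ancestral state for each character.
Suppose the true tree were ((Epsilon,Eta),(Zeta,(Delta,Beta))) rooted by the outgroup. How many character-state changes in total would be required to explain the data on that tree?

7

Map each character onto ((Epsilon,Eta),(Zeta,(Delta,Beta))) (rooted by Outgroup) and count the minimum state changes it requires (Fitch parsimony):
petiole constricted: 2; caudal autotomy: 2; retractile claws: 1; nictitating membrane: 2.
Total tree length = 7.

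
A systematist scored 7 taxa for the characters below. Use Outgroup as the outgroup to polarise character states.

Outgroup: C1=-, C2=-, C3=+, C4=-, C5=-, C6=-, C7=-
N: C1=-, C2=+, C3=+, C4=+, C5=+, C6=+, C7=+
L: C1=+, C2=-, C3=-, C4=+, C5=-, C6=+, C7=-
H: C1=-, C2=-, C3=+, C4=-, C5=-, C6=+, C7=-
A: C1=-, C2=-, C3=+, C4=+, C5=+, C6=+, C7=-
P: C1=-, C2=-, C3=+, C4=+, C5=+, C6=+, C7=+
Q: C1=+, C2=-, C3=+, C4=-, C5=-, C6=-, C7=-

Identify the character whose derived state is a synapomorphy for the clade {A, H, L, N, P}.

Character polarity is set by the outgroup: the derived state is whichever differs from the outgroup's state, so for C3 the derived state is '-', and for the remaining characters it is '+'.
C1 groups L and Q, which is incompatible with the clades supported by the remaining characters; treating it as convergent (homoplasy) costs fewer steps than any alternative tree.
C2 (derived state '+') is unique to N (autapomorphy; uninformative for grouping).
C3 (derived state '-') is unique to L (autapomorphy; uninformative for grouping).
C4: derived state '+' in A, L, N, and P only — synapomorphy for {A, L, N, P}.
C5: derived state '+' in A, N, and P only — synapomorphy for {A, N, P}.
C6: derived state '+' in A, H, L, N, and P only — synapomorphy for {A, H, L, N, P}.
Only N and P show the derived state '+' for C7, supporting them as a clade.
Most parsimonious ingroup topology: (((((N,P),A),L),H),Q).
The clade {A, H, L, N, P} is supported by C6: its derived state '+' occurs in exactly those taxa and in no other taxon (including the outgroup).

C6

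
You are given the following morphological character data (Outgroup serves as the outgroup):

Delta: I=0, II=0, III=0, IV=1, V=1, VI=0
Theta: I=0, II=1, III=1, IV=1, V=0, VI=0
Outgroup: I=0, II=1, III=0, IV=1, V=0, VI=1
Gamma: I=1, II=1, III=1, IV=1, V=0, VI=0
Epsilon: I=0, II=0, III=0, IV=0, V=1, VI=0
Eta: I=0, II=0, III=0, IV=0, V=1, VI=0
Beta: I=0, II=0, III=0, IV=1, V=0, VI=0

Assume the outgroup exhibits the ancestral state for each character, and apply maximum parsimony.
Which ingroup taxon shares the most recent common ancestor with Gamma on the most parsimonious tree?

Theta

Character polarity is set by the outgroup: the derived state is whichever differs from the outgroup's state, so for II, IV, VI the derived state is '0', and for the remaining characters it is '1'.
I: derived state '1' in Gamma only — an autapomorphy, so it tells us nothing about relationships among taxa.
II: derived state '0' in Beta, Delta, Epsilon, and Eta only — synapomorphy for {Beta, Delta, Epsilon, Eta}.
III: derived state '1' in Gamma and Theta only — synapomorphy for {Gamma, Theta}.
IV: derived state '0' in Epsilon and Eta only — synapomorphy for {Epsilon, Eta}.
V: derived state '1' in Delta, Epsilon, and Eta only — synapomorphy for {Delta, Epsilon, Eta}.
All ingroup taxa share the derived state '0' for VI; it defines the ingroup but does not resolve relationships within it.
Most parsimonious ingroup topology: ((Gamma,Theta),(Beta,((Eta,Epsilon),Delta))).
Gamma and Theta form a cherry on this tree, so they are sister taxa.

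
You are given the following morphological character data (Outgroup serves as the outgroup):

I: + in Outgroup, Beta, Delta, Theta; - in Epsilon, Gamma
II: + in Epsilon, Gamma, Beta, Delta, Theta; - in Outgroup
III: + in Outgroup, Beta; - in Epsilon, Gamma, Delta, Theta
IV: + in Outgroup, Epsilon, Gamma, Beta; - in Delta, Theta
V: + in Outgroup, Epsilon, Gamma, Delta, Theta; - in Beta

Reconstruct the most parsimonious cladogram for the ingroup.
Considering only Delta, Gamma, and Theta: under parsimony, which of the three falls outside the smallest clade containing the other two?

Gamma

Character polarity is set by the outgroup: the derived state is whichever differs from the outgroup's state, so for I, III, IV, V the derived state is '-', and for the remaining characters it is '+'.
I (derived state '-') is shared by Epsilon and Gamma — a synapomorphy uniting that clade.
All ingroup taxa share the derived state '+' for II; it defines the ingroup but does not resolve relationships within it.
III: derived state '-' in Delta, Epsilon, Gamma, and Theta only — synapomorphy for {Delta, Epsilon, Gamma, Theta}.
IV: derived state '-' in Delta and Theta only — synapomorphy for {Delta, Theta}.
V (derived state '-') is unique to Beta (autapomorphy; uninformative for grouping).
Most parsimonious ingroup topology: (((Epsilon,Gamma),(Delta,Theta)),Beta).
Theta and Delta share a more recent common ancestor with each other than either does with Gamma, so Gamma is the least closely related of the three.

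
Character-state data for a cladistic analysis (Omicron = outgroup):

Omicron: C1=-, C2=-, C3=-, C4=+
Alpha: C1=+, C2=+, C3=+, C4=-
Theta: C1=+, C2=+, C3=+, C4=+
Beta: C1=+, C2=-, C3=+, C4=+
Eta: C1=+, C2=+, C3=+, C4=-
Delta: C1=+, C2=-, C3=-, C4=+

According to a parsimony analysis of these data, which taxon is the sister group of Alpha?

Eta

Character polarity is set by the outgroup: the derived state is whichever differs from the outgroup's state, so for C4 the derived state is '-', and for the remaining characters it is '+'.
All ingroup taxa share the derived state '+' for C1; it defines the ingroup but does not resolve relationships within it.
Only Alpha, Eta, and Theta show the derived state '+' for C2, supporting them as a clade.
C3 (derived state '+') is shared by Alpha, Beta, Eta, and Theta — a synapomorphy uniting that clade.
Only Alpha and Eta show the derived state '-' for C4, supporting them as a clade.
Most parsimonious ingroup topology: ((((Alpha,Eta),Theta),Beta),Delta).
Alpha and Eta form a cherry on this tree, so they are sister taxa.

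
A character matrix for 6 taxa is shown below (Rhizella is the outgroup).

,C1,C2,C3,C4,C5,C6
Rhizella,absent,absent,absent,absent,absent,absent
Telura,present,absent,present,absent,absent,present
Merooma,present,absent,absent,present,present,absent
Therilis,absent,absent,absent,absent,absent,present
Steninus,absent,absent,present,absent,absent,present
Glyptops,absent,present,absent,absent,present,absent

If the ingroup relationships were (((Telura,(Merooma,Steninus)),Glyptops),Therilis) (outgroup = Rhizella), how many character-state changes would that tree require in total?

Map each character onto (((Telura,(Merooma,Steninus)),Glyptops),Therilis) (rooted by Rhizella) and count the minimum state changes it requires (Fitch parsimony):
C1: 2; C2: 1; C3: 2; C4: 1; C5: 2; C6: 3.
Total tree length = 11.

11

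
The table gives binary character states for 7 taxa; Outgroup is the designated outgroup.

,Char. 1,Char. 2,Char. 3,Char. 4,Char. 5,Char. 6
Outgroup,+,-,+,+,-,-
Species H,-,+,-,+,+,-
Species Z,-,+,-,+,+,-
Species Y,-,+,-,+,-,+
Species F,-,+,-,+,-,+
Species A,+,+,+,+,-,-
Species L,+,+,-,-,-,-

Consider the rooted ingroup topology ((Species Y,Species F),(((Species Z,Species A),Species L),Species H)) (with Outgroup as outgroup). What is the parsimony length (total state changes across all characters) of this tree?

10

Map each character onto ((Species Y,Species F),(((Species Z,Species A),Species L),Species H)) (rooted by Outgroup) and count the minimum state changes it requires (Fitch parsimony):
Char. 1: 3; Char. 2: 1; Char. 3: 2; Char. 4: 1; Char. 5: 2; Char. 6: 1.
Total tree length = 10.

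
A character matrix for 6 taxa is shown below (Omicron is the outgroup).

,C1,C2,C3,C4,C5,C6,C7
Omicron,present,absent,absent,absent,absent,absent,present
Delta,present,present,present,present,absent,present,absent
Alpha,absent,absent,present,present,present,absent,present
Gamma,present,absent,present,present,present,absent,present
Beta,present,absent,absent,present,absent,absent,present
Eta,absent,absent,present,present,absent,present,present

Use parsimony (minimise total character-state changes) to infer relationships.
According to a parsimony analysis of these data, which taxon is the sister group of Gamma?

Alpha

Character polarity is set by the outgroup: the derived state is whichever differs from the outgroup's state, so for C1, C7 the derived state is 'absent', and for the remaining characters it is 'present'.
C1 groups Alpha and Eta, which is incompatible with the clades supported by the remaining characters; treating it as convergent (homoplasy) costs fewer steps than any alternative tree.
C2: derived state 'present' in Delta only — an autapomorphy, so it tells us nothing about relationships among taxa.
Only Alpha, Delta, Eta, and Gamma show the derived state 'present' for C3, supporting them as a clade.
All ingroup taxa share the derived state 'present' for C4; it defines the ingroup but does not resolve relationships within it.
C5 (derived state 'present') is shared by Alpha and Gamma — a synapomorphy uniting that clade.
C6: derived state 'present' in Delta and Eta only — synapomorphy for {Delta, Eta}.
C7 (derived state 'absent') is unique to Delta (autapomorphy; uninformative for grouping).
Most parsimonious ingroup topology: (((Delta,Eta),(Alpha,Gamma)),Beta).
Gamma and Alpha form a cherry on this tree, so they are sister taxa.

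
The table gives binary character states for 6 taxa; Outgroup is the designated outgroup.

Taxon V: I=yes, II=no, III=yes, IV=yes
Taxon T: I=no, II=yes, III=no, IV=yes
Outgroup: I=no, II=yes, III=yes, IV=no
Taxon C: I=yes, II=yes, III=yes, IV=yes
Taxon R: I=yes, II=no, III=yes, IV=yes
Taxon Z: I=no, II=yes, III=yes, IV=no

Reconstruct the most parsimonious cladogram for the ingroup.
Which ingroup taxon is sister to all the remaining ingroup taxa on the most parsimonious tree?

Taxon Z

Character polarity is set by the outgroup: the derived state is whichever differs from the outgroup's state, so for II, III the derived state is 'no', and for the remaining characters it is 'yes'.
Only Taxon C, Taxon R, and Taxon V show the derived state 'yes' for I, supporting them as a clade.
II (derived state 'no') is shared by Taxon R and Taxon V — a synapomorphy uniting that clade.
III: derived state 'no' in Taxon T only — an autapomorphy, so it tells us nothing about relationships among taxa.
IV (derived state 'yes') is shared by Taxon C, Taxon R, Taxon T, and Taxon V — a synapomorphy uniting that clade.
Most parsimonious ingroup topology: (Taxon Z,(Taxon T,((Taxon V,Taxon R),Taxon C))).
Taxon Z is sister to the clade containing all other ingroup taxa, so it is the earliest-diverging (most basal) ingroup lineage.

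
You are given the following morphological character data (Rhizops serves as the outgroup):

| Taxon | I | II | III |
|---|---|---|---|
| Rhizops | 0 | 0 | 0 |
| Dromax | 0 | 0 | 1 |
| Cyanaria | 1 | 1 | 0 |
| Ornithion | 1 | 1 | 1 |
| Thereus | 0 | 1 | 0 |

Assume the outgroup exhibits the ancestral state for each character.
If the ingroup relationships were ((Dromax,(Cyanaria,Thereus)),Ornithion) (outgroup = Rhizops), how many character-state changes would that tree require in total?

6

Map each character onto ((Dromax,(Cyanaria,Thereus)),Ornithion) (rooted by Rhizops) and count the minimum state changes it requires (Fitch parsimony):
I: 2; II: 2; III: 2.
Total tree length = 6.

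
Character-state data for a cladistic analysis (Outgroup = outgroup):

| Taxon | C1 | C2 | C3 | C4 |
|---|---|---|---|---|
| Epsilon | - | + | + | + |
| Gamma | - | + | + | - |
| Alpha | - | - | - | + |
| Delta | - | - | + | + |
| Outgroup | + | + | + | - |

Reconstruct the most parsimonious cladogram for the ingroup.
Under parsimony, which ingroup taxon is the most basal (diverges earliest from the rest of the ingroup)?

Character polarity is set by the outgroup: the derived state is whichever differs from the outgroup's state, so for C1, C2, C3 the derived state is '-', and for the remaining characters it is '+'.
All ingroup taxa share the derived state '-' for C1; it defines the ingroup but does not resolve relationships within it.
Only Alpha and Delta show the derived state '-' for C2, supporting them as a clade.
C3: derived state '-' in Alpha only — an autapomorphy, so it tells us nothing about relationships among taxa.
C4: derived state '+' in Alpha, Delta, and Epsilon only — synapomorphy for {Alpha, Delta, Epsilon}.
Most parsimonious ingroup topology: (((Delta,Alpha),Epsilon),Gamma).
Gamma is sister to the clade containing all other ingroup taxa, so it is the earliest-diverging (most basal) ingroup lineage.

Gamma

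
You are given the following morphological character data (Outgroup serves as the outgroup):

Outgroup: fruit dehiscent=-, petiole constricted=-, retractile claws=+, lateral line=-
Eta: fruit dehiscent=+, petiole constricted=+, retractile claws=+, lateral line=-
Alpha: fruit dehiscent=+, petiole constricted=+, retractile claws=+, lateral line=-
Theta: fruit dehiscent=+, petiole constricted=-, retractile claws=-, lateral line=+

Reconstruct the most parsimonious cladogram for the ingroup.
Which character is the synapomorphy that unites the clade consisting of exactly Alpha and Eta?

petiole constricted

Character polarity is set by the outgroup: the derived state is whichever differs from the outgroup's state, so for retractile claws the derived state is '-', and for the remaining characters it is '+'.
All ingroup taxa share the derived state '+' for fruit dehiscent; it defines the ingroup but does not resolve relationships within it.
Only Alpha and Eta show the derived state '+' for petiole constricted, supporting them as a clade.
retractile claws (derived state '-') is unique to Theta (autapomorphy; uninformative for grouping).
lateral line: derived state '+' in Theta only — an autapomorphy, so it tells us nothing about relationships among taxa.
Most parsimonious ingroup topology: ((Eta,Alpha),Theta).
The clade {Alpha, Eta} is supported by petiole constricted: its derived state '+' occurs in exactly those taxa and in no other taxon (including the outgroup).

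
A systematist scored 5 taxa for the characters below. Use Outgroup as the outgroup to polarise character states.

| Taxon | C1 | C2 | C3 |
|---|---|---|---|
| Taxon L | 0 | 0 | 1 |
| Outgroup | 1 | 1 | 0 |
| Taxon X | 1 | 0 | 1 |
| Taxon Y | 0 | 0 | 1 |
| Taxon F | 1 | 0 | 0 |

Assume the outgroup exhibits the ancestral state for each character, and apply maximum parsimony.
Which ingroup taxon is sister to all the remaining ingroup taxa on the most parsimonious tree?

Character polarity is set by the outgroup: the derived state is whichever differs from the outgroup's state, so for C1, C2 the derived state is '0', and for the remaining characters it is '1'.
C1: derived state '0' in Taxon L and Taxon Y only — synapomorphy for {Taxon L, Taxon Y}.
All ingroup taxa share the derived state '0' for C2; it defines the ingroup but does not resolve relationships within it.
C3 (derived state '1') is shared by Taxon L, Taxon X, and Taxon Y — a synapomorphy uniting that clade.
Most parsimonious ingroup topology: (Taxon F,((Taxon Y,Taxon L),Taxon X)).
Taxon F is sister to the clade containing all other ingroup taxa, so it is the earliest-diverging (most basal) ingroup lineage.

Taxon F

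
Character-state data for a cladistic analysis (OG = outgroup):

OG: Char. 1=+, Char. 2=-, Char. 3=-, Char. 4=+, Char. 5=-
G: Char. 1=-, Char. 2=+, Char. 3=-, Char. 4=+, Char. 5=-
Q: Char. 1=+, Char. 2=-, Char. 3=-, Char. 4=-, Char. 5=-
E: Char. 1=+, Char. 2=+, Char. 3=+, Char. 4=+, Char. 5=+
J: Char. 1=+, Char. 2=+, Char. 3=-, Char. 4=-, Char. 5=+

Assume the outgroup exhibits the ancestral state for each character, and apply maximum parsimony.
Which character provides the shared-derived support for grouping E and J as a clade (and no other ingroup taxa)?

Character polarity is set by the outgroup: the derived state is whichever differs from the outgroup's state, so for Char. 1, Char. 4 the derived state is '-', and for the remaining characters it is '+'.
Char. 1: derived state '-' in G only — an autapomorphy, so it tells us nothing about relationships among taxa.
Only E, G, and J show the derived state '+' for Char. 2, supporting them as a clade.
Char. 3: derived state '+' in E only — an autapomorphy, so it tells us nothing about relationships among taxa.
Char. 4 (state '-') occurs in J and Q but conflicts with the nesting implied by the other characters — most parsimoniously interpreted as homoplasy.
Char. 5: derived state '+' in E and J only — synapomorphy for {E, J}.
Most parsimonious ingroup topology: ((G,(E,J)),Q).
The clade {E, J} is supported by Char. 5: its derived state '+' occurs in exactly those taxa and in no other taxon (including the outgroup).

Char. 5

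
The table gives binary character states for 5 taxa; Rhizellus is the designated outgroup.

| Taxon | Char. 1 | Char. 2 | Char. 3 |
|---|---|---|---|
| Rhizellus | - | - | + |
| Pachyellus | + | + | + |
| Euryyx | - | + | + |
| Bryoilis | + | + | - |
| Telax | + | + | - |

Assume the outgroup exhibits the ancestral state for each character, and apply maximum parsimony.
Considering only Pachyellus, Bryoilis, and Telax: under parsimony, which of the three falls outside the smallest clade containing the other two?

Character polarity is set by the outgroup: the derived state is whichever differs from the outgroup's state, so for Char. 3 the derived state is '-', and for the remaining characters it is '+'.
Char. 1: derived state '+' in Bryoilis, Pachyellus, and Telax only — synapomorphy for {Bryoilis, Pachyellus, Telax}.
Char. 2 (derived state '+') is shared by all ingroup taxa — unites the whole ingroup.
Char. 3: derived state '-' in Bryoilis and Telax only — synapomorphy for {Bryoilis, Telax}.
Most parsimonious ingroup topology: ((Pachyellus,(Bryoilis,Telax)),Euryyx).
Telax and Bryoilis share a more recent common ancestor with each other than either does with Pachyellus, so Pachyellus is the least closely related of the three.

Pachyellus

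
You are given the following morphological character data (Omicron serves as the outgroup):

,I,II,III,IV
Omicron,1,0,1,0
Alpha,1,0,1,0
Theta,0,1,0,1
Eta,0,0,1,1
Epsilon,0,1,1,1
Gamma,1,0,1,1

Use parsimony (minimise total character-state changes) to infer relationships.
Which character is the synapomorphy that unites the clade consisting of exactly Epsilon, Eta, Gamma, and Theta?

IV

Character polarity is set by the outgroup: the derived state is whichever differs from the outgroup's state, so for I, III the derived state is '0', and for the remaining characters it is '1'.
Only Epsilon, Eta, and Theta show the derived state '0' for I, supporting them as a clade.
II: derived state '1' in Epsilon and Theta only — synapomorphy for {Epsilon, Theta}.
III (derived state '0') is unique to Theta (autapomorphy; uninformative for grouping).
Only Epsilon, Eta, Gamma, and Theta show the derived state '1' for IV, supporting them as a clade.
Most parsimonious ingroup topology: (Alpha,(((Theta,Epsilon),Eta),Gamma)).
The clade {Epsilon, Eta, Gamma, Theta} is supported by IV: its derived state '1' occurs in exactly those taxa and in no other taxon (including the outgroup).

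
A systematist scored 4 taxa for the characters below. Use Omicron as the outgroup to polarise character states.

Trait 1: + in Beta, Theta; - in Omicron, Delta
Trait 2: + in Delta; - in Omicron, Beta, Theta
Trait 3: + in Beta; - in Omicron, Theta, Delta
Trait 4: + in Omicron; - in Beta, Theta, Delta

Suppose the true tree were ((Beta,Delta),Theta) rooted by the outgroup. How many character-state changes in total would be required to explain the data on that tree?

5

Map each character onto ((Beta,Delta),Theta) (rooted by Omicron) and count the minimum state changes it requires (Fitch parsimony):
Trait 1: 2; Trait 2: 1; Trait 3: 1; Trait 4: 1.
Total tree length = 5.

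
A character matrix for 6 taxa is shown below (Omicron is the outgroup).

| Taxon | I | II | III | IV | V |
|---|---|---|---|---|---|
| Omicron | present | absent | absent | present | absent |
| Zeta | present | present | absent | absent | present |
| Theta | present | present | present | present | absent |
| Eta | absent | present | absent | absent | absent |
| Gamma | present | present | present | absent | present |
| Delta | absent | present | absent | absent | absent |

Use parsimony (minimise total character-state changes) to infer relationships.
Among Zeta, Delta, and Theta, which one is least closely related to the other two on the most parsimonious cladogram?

Theta

Character polarity is set by the outgroup: the derived state is whichever differs from the outgroup's state, so for I, IV the derived state is 'absent', and for the remaining characters it is 'present'.
Only Delta and Eta show the derived state 'absent' for I, supporting them as a clade.
II (derived state 'present') is shared by all ingroup taxa — unites the whole ingroup.
III groups Gamma and Theta, which is incompatible with the clades supported by the remaining characters; treating it as convergent (homoplasy) costs fewer steps than any alternative tree.
IV (derived state 'absent') is shared by Delta, Eta, Gamma, and Zeta — a synapomorphy uniting that clade.
V: derived state 'present' in Gamma and Zeta only — synapomorphy for {Gamma, Zeta}.
Most parsimonious ingroup topology: (((Zeta,Gamma),(Eta,Delta)),Theta).
Delta and Zeta share a more recent common ancestor with each other than either does with Theta, so Theta is the least closely related of the three.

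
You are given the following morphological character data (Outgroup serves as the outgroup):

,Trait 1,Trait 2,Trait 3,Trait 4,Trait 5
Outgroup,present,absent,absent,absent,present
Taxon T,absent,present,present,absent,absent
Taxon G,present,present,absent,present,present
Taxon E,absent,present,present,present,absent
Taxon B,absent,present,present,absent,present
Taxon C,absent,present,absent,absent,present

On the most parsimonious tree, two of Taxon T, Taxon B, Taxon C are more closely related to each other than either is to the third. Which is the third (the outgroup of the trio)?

Character polarity is set by the outgroup: the derived state is whichever differs from the outgroup's state, so for Trait 1, Trait 5 the derived state is 'absent', and for the remaining characters it is 'present'.
Trait 1 (derived state 'absent') is shared by Taxon B, Taxon C, Taxon E, and Taxon T — a synapomorphy uniting that clade.
Trait 2 (derived state 'present') is shared by all ingroup taxa — unites the whole ingroup.
Only Taxon B, Taxon E, and Taxon T show the derived state 'present' for Trait 3, supporting them as a clade.
Trait 4 groups Taxon E and Taxon G, which is incompatible with the clades supported by the remaining characters; treating it as convergent (homoplasy) costs fewer steps than any alternative tree.
Trait 5 (derived state 'absent') is shared by Taxon E and Taxon T — a synapomorphy uniting that clade.
Most parsimonious ingroup topology: ((((Taxon T,Taxon E),Taxon B),Taxon C),Taxon G).
Taxon B and Taxon T share a more recent common ancestor with each other than either does with Taxon C, so Taxon C is the least closely related of the three.

Taxon C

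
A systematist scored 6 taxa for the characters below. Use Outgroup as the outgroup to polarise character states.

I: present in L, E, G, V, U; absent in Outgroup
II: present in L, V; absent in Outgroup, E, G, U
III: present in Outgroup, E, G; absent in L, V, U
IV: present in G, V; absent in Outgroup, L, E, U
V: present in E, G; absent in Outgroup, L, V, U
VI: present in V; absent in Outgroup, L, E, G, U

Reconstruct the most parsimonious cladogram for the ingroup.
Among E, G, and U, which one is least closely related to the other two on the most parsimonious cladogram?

U

Character polarity is set by the outgroup: the derived state is whichever differs from the outgroup's state, so for III the derived state is 'absent', and for the remaining characters it is 'present'.
I (derived state 'present') is shared by all ingroup taxa — unites the whole ingroup.
II: derived state 'present' in L and V only — synapomorphy for {L, V}.
Only L, U, and V show the derived state 'absent' for III, supporting them as a clade.
IV groups G and V, which is incompatible with the clades supported by the remaining characters; treating it as convergent (homoplasy) costs fewer steps than any alternative tree.
V (derived state 'present') is shared by E and G — a synapomorphy uniting that clade.
VI (derived state 'present') is unique to V (autapomorphy; uninformative for grouping).
Most parsimonious ingroup topology: (((L,V),U),(E,G)).
E and G share a more recent common ancestor with each other than either does with U, so U is the least closely related of the three.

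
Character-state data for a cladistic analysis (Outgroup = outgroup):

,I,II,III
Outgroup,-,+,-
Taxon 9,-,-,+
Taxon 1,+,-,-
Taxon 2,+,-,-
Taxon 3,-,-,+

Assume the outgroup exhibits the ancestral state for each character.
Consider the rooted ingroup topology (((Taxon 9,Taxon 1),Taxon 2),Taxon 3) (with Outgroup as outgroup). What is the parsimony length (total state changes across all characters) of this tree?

5

Map each character onto (((Taxon 9,Taxon 1),Taxon 2),Taxon 3) (rooted by Outgroup) and count the minimum state changes it requires (Fitch parsimony):
I: 2; II: 1; III: 2.
Total tree length = 5.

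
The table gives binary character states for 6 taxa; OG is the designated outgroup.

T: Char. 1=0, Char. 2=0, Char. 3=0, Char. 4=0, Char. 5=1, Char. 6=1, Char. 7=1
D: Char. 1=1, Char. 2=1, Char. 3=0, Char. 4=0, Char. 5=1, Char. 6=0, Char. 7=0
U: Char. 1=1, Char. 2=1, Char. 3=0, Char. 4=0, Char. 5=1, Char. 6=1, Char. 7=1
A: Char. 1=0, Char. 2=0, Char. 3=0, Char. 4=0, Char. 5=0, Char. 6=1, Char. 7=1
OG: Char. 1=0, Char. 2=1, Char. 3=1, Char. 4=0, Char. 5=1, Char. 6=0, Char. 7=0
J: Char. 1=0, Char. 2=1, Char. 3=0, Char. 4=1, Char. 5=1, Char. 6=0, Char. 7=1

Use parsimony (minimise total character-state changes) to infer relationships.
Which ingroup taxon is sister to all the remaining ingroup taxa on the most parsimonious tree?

Character polarity is set by the outgroup: the derived state is whichever differs from the outgroup's state, so for Char. 2, Char. 3, Char. 5 the derived state is '0', and for the remaining characters it is '1'.
Char. 1 groups D and U, which is incompatible with the clades supported by the remaining characters; treating it as convergent (homoplasy) costs fewer steps than any alternative tree.
Char. 2 (derived state '0') is shared by A and T — a synapomorphy uniting that clade.
Char. 3 (derived state '0') is shared by all ingroup taxa — unites the whole ingroup.
Char. 4: derived state '1' in J only — an autapomorphy, so it tells us nothing about relationships among taxa.
Char. 5: derived state '0' in A only — an autapomorphy, so it tells us nothing about relationships among taxa.
Char. 6 (derived state '1') is shared by A, T, and U — a synapomorphy uniting that clade.
Char. 7: derived state '1' in A, J, T, and U only — synapomorphy for {A, J, T, U}.
Most parsimonious ingroup topology: ((J,((A,T),U)),D).
D is sister to the clade containing all other ingroup taxa, so it is the earliest-diverging (most basal) ingroup lineage.

D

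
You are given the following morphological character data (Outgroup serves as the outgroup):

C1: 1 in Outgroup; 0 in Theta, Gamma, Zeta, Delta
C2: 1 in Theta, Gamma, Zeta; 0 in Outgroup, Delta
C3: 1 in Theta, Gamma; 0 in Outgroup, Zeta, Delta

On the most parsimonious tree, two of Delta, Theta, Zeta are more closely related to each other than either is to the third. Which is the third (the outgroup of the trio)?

Delta

Character polarity is set by the outgroup: the derived state is whichever differs from the outgroup's state, so for C1 the derived state is '0', and for the remaining characters it is '1'.
All ingroup taxa share the derived state '0' for C1; it defines the ingroup but does not resolve relationships within it.
C2: derived state '1' in Gamma, Theta, and Zeta only — synapomorphy for {Gamma, Theta, Zeta}.
C3: derived state '1' in Gamma and Theta only — synapomorphy for {Gamma, Theta}.
Most parsimonious ingroup topology: (((Theta,Gamma),Zeta),Delta).
Theta and Zeta share a more recent common ancestor with each other than either does with Delta, so Delta is the least closely related of the three.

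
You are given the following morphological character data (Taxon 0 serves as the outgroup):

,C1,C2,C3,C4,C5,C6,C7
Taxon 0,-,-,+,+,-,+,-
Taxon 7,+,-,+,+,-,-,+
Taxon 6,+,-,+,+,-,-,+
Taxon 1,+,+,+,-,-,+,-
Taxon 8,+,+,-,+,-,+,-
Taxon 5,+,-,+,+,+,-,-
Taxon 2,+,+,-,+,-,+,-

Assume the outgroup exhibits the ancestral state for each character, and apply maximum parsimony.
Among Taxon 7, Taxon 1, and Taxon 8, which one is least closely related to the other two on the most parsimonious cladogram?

Taxon 7

Character polarity is set by the outgroup: the derived state is whichever differs from the outgroup's state, so for C3, C4, C6 the derived state is '-', and for the remaining characters it is '+'.
C1 (derived state '+') is shared by all ingroup taxa — unites the whole ingroup.
C2 (derived state '+') is shared by Taxon 1, Taxon 2, and Taxon 8 — a synapomorphy uniting that clade.
C3: derived state '-' in Taxon 2 and Taxon 8 only — synapomorphy for {Taxon 2, Taxon 8}.
C4 (derived state '-') is unique to Taxon 1 (autapomorphy; uninformative for grouping).
C5: derived state '+' in Taxon 5 only — an autapomorphy, so it tells us nothing about relationships among taxa.
Only Taxon 5, Taxon 6, and Taxon 7 show the derived state '-' for C6, supporting them as a clade.
C7 (derived state '+') is shared by Taxon 6 and Taxon 7 — a synapomorphy uniting that clade.
Most parsimonious ingroup topology: (((Taxon 7,Taxon 6),Taxon 5),(Taxon 1,(Taxon 8,Taxon 2))).
Taxon 8 and Taxon 1 share a more recent common ancestor with each other than either does with Taxon 7, so Taxon 7 is the least closely related of the three.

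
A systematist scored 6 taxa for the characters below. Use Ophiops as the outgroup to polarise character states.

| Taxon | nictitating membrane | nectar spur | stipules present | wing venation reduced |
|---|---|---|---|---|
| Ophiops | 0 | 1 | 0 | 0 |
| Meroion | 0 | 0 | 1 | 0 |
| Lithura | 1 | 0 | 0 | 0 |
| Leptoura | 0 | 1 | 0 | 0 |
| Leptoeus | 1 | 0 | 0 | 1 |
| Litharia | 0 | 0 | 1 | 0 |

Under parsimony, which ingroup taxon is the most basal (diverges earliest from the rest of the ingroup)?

Character polarity is set by the outgroup: the derived state is whichever differs from the outgroup's state, so for nectar spur the derived state is '0', and for the remaining characters it is '1'.
nictitating membrane (derived state '1') is shared by Leptoeus and Lithura — a synapomorphy uniting that clade.
Only Leptoeus, Litharia, Lithura, and Meroion show the derived state '0' for nectar spur, supporting them as a clade.
stipules present (derived state '1') is shared by Litharia and Meroion — a synapomorphy uniting that clade.
wing venation reduced (derived state '1') is unique to Leptoeus (autapomorphy; uninformative for grouping).
Most parsimonious ingroup topology: (((Meroion,Litharia),(Lithura,Leptoeus)),Leptoura).
Leptoura is sister to the clade containing all other ingroup taxa, so it is the earliest-diverging (most basal) ingroup lineage.

Leptoura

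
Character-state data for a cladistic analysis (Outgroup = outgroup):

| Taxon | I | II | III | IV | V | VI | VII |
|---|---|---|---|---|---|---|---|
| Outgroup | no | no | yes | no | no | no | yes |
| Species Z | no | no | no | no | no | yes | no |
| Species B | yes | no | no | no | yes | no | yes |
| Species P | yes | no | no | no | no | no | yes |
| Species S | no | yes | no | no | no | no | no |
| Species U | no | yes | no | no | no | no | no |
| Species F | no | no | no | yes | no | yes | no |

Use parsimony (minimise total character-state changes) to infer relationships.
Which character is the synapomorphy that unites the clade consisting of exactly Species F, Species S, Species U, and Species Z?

VII

Character polarity is set by the outgroup: the derived state is whichever differs from the outgroup's state, so for III, VII the derived state is 'no', and for the remaining characters it is 'yes'.
I (derived state 'yes') is shared by Species B and Species P — a synapomorphy uniting that clade.
II (derived state 'yes') is shared by Species S and Species U — a synapomorphy uniting that clade.
III (derived state 'no') is shared by all ingroup taxa — unites the whole ingroup.
IV (derived state 'yes') is unique to Species F (autapomorphy; uninformative for grouping).
V (derived state 'yes') is unique to Species B (autapomorphy; uninformative for grouping).
VI (derived state 'yes') is shared by Species F and Species Z — a synapomorphy uniting that clade.
VII: derived state 'no' in Species F, Species S, Species U, and Species Z only — synapomorphy for {Species F, Species S, Species U, Species Z}.
Most parsimonious ingroup topology: (((Species Z,Species F),(Species S,Species U)),(Species B,Species P)).
The clade {Species F, Species S, Species U, Species Z} is supported by VII: its derived state 'no' occurs in exactly those taxa and in no other taxon (including the outgroup).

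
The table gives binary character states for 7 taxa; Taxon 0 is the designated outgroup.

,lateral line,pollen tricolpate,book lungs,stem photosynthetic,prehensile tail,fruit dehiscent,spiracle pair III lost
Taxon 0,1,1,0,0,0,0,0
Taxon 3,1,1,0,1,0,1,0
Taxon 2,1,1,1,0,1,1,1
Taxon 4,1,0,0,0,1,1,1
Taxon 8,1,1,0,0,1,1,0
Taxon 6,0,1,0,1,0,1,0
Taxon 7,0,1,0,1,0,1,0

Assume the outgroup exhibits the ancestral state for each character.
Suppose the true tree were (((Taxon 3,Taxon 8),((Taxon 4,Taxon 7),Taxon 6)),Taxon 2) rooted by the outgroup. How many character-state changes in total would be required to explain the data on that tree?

13

Map each character onto (((Taxon 3,Taxon 8),((Taxon 4,Taxon 7),Taxon 6)),Taxon 2) (rooted by Taxon 0) and count the minimum state changes it requires (Fitch parsimony):
lateral line: 2; pollen tricolpate: 1; book lungs: 1; stem photosynthetic: 3; prehensile tail: 3; fruit dehiscent: 1; spiracle pair III lost: 2.
Total tree length = 13.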